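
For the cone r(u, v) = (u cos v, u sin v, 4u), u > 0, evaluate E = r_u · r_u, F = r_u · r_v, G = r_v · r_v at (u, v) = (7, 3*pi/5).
E = 17;  F = 0;  G = 49

Partials: r_u = (cos(v), sin(v), 4), r_v = (-u*sin(v), u*cos(v), 0). As functions of (u, v):
  E = r_u · r_u = 17,
  F = r_u · r_v = 0,
  G = r_v · r_v = u^2.
Evaluating at (u, v) = (7, 3*pi/5): E = 17, F = 0, G = 49.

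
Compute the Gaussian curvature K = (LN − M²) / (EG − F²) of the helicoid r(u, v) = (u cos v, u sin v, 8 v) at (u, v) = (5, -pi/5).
K = -64/7921

Coefficients of the first fundamental form: E = 1, F = 0, G = u^2 + 64.
Coefficients of the second fundamental form: L = 0, M = -8/sqrt(u^2 + 64), N = 0.
Assemble K = (LN − M²)/(EG − F²) = -64/(u^2 + 64)^2. At (u, v) = (5, -pi/5): K = -64/7921.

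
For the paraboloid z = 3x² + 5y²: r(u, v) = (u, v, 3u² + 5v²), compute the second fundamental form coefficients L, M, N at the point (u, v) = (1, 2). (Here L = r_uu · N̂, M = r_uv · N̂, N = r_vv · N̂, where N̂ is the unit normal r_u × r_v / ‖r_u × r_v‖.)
L = 6*sqrt(437)/437;  M = 0;  N = 10*sqrt(437)/437

Compute the unit normal N̂(u, v) = (-6*u/sqrt(36*u^2 + 100*v^2 + 1), -10*v/sqrt(36*u^2 + 100*v^2 + 1), 1/sqrt(36*u^2 + 100*v^2 + 1)), and the second partials r_uu, r_uv, r_vv. Take dot products:
  L(u, v) = r_uu · N̂ = 6/sqrt(36*u^2 + 100*v^2 + 1),
  M(u, v) = r_uv · N̂ = 0,
  N(u, v) = r_vv · N̂ = 10/sqrt(36*u^2 + 100*v^2 + 1).
Evaluating at (u, v) = (1, 2):
  L = 6*sqrt(437)/437, M = 0, N = 10*sqrt(437)/437.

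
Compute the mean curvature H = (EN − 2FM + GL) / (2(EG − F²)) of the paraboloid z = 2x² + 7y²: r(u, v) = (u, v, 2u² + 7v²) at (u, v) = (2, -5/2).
H = 323*sqrt(1290)/184900

With E = 16*u^2 + 1, F = 56*u*v, G = 196*v^2 + 1, L = 4/sqrt(16*u^2 + 196*v^2 + 1), M = 0, N = 14/sqrt(16*u^2 + 196*v^2 + 1), assemble
  H = (EN − 2FM + GL) / (2(EG − F²)) = (112*u^2 + 392*v^2 + 9)/(16*u^2 + 196*v^2 + 1)^(3/2).
At (u, v) = (2, -5/2): H = 323*sqrt(1290)/184900.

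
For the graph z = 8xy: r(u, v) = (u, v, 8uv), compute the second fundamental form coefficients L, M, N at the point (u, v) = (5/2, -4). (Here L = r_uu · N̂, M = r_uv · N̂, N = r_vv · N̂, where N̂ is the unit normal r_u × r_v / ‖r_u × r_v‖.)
L = 0;  M = 8*sqrt(57)/285;  N = 0

Compute the unit normal N̂(u, v) = (-8*v/sqrt(64*u^2 + 64*v^2 + 1), -8*u/sqrt(64*u^2 + 64*v^2 + 1), 1/sqrt(64*u^2 + 64*v^2 + 1)), and the second partials r_uu, r_uv, r_vv. Take dot products:
  L(u, v) = r_uu · N̂ = 0,
  M(u, v) = r_uv · N̂ = 8/sqrt(64*u^2 + 64*v^2 + 1),
  N(u, v) = r_vv · N̂ = 0.
Evaluating at (u, v) = (5/2, -4):
  L = 0, M = 8*sqrt(57)/285, N = 0.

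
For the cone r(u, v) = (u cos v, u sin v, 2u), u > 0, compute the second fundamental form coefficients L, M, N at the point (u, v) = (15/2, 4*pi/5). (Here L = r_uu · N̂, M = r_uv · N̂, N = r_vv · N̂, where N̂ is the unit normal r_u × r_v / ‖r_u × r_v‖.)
L = 0;  M = 0;  N = 3*sqrt(5)

Compute the unit normal N̂(u, v) = (-2*sqrt(5)*u*cos(v)/(5*Abs(u)), -2*sqrt(5)*u*sin(v)/(5*Abs(u)), sqrt(5)*u/(5*Abs(u))), and the second partials r_uu, r_uv, r_vv. Take dot products:
  L(u, v) = r_uu · N̂ = 0,
  M(u, v) = r_uv · N̂ = 0,
  N(u, v) = r_vv · N̂ = 2*sqrt(5)*u^2/(5*Abs(u)).
Evaluating at (u, v) = (15/2, 4*pi/5):
  L = 0, M = 0, N = 3*sqrt(5).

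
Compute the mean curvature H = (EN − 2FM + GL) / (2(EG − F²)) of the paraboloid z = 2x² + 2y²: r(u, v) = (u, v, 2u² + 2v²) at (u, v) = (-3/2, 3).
H = 364*sqrt(181)/32761

With E = 16*u^2 + 1, F = 16*u*v, G = 16*v^2 + 1, L = 4/sqrt(16*u^2 + 16*v^2 + 1), M = 0, N = 4/sqrt(16*u^2 + 16*v^2 + 1), assemble
  H = (EN − 2FM + GL) / (2(EG − F²)) = 4*(8*u^2 + 8*v^2 + 1)/(16*u^2 + 16*v^2 + 1)^(3/2).
At (u, v) = (-3/2, 3): H = 364*sqrt(181)/32761.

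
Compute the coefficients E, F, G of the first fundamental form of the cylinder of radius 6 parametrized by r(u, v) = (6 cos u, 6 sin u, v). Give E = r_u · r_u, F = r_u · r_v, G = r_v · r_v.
E = 36;  F = 0;  G = 1

Compute partials: r_u = (-6*sin(u), 6*cos(u), 0), r_v = (0, 0, 1). Then
  E = r_u · r_u = 36,
  F = r_u · r_v = 0,
  G = r_v · r_v = 1.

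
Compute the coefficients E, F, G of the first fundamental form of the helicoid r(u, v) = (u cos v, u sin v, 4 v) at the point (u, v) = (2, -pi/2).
E = 1;  F = 0;  G = 20

Partials: r_u = (cos(v), sin(v), 0), r_v = (-u*sin(v), u*cos(v), 4). As functions of (u, v):
  E = r_u · r_u = 1,
  F = r_u · r_v = 0,
  G = r_v · r_v = u^2 + 16.
Evaluating at (u, v) = (2, -pi/2): E = 1, F = 0, G = 20.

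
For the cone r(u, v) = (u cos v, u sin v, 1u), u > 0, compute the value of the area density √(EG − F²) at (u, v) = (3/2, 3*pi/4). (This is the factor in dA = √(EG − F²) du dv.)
√(EG − F²)|_{(3/2, 3*pi/4)} = 3*sqrt(2)/2

E = 2, F = 0, G = u^2, so EG − F² = 2*u^2. Taking the positive square root: √(EG − F²) = sqrt(2)*Abs(u). At (u, v) = (3/2, 3*pi/4): 3*sqrt(2)/2.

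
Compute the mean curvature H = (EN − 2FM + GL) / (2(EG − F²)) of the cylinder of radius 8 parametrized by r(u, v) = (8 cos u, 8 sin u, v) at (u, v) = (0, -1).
H = -1/16

With E = 64, F = 0, G = 1, L = -8, M = 0, N = 0, assemble
  H = (EN − 2FM + GL) / (2(EG − F²)) = -1/16.
At (u, v) = (0, -1): H = -1/16.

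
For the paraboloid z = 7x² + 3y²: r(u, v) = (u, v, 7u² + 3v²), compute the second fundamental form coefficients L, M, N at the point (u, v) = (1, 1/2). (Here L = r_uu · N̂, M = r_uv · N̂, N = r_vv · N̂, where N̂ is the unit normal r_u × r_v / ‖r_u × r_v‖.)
L = 7*sqrt(206)/103;  M = 0;  N = 3*sqrt(206)/103

Compute the unit normal N̂(u, v) = (-14*u/sqrt(196*u^2 + 36*v^2 + 1), -6*v/sqrt(196*u^2 + 36*v^2 + 1), 1/sqrt(196*u^2 + 36*v^2 + 1)), and the second partials r_uu, r_uv, r_vv. Take dot products:
  L(u, v) = r_uu · N̂ = 14/sqrt(196*u^2 + 36*v^2 + 1),
  M(u, v) = r_uv · N̂ = 0,
  N(u, v) = r_vv · N̂ = 6/sqrt(196*u^2 + 36*v^2 + 1).
Evaluating at (u, v) = (1, 1/2):
  L = 7*sqrt(206)/103, M = 0, N = 3*sqrt(206)/103.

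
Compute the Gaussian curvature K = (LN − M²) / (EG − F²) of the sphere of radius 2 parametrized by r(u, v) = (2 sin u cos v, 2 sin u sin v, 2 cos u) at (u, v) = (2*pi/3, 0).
K = 1/4

Coefficients of the first fundamental form: E = 4, F = 0, G = 4*sin(u)^2.
Coefficients of the second fundamental form: L = -2*sin(u)/Abs(sin(u)), M = 0, N = -2*sin(u)^3/Abs(sin(u)).
Assemble K = (LN − M²)/(EG − F²) = 1/4. At (u, v) = (2*pi/3, 0): K = 1/4.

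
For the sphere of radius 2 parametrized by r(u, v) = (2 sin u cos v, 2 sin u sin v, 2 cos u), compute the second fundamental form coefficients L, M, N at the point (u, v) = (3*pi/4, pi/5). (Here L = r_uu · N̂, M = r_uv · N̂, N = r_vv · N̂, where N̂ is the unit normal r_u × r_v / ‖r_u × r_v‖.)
L = -2;  M = 0;  N = -1

Compute the unit normal N̂(u, v) = (sin(u)^2*cos(v)/Abs(sin(u)), sin(u)^2*sin(v)/Abs(sin(u)), sin(2*u)/(2*Abs(sin(u)))), and the second partials r_uu, r_uv, r_vv. Take dot products:
  L(u, v) = r_uu · N̂ = -2*sin(u)/Abs(sin(u)),
  M(u, v) = r_uv · N̂ = 0,
  N(u, v) = r_vv · N̂ = -2*sin(u)^3/Abs(sin(u)).
Evaluating at (u, v) = (3*pi/4, pi/5):
  L = -2, M = 0, N = -1.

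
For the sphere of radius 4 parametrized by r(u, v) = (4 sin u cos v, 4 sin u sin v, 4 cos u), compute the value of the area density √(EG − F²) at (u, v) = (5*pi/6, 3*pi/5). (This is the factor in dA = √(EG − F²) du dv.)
√(EG − F²)|_{(5*pi/6, 3*pi/5)} = 8

E = 16, F = 0, G = 16*sin(u)^2, so EG − F² = 256*sin(u)^2. Taking the positive square root: √(EG − F²) = 16*Abs(sin(u)). At (u, v) = (5*pi/6, 3*pi/5): 8.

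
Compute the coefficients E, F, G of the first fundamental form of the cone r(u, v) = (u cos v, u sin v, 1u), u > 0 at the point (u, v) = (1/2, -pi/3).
E = 2;  F = 0;  G = 1/4

Partials: r_u = (cos(v), sin(v), 1), r_v = (-u*sin(v), u*cos(v), 0). As functions of (u, v):
  E = r_u · r_u = 2,
  F = r_u · r_v = 0,
  G = r_v · r_v = u^2.
Evaluating at (u, v) = (1/2, -pi/3): E = 2, F = 0, G = 1/4.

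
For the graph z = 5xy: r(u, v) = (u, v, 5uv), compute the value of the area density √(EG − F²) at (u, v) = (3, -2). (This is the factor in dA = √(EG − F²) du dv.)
√(EG − F²)|_{(3, -2)} = sqrt(326)

E = 25*v^2 + 1, F = 25*u*v, G = 25*u^2 + 1, so EG − F² = 25*u^2 + 25*v^2 + 1. Taking the positive square root: √(EG − F²) = sqrt(25*u^2 + 25*v^2 + 1). At (u, v) = (3, -2): sqrt(326).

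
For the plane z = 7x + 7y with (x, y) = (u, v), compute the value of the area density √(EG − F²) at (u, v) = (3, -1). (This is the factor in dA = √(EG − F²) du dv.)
√(EG − F²)|_{(3, -1)} = 3*sqrt(11)

E = 50, F = 49, G = 50, so EG − F² = 99. Taking the positive square root: √(EG − F²) = 3*sqrt(11). At (u, v) = (3, -1): 3*sqrt(11).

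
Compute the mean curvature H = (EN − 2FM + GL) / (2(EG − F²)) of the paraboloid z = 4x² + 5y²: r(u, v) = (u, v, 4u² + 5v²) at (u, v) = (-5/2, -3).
H = 5609*sqrt(1301)/1692601

With E = 64*u^2 + 1, F = 80*u*v, G = 100*v^2 + 1, L = 8/sqrt(64*u^2 + 100*v^2 + 1), M = 0, N = 10/sqrt(64*u^2 + 100*v^2 + 1), assemble
  H = (EN − 2FM + GL) / (2(EG − F²)) = (320*u^2 + 400*v^2 + 9)/(64*u^2 + 100*v^2 + 1)^(3/2).
At (u, v) = (-5/2, -3): H = 5609*sqrt(1301)/1692601.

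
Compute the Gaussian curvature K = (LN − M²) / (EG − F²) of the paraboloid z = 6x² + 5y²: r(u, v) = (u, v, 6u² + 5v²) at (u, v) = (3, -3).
K = 120/4826809

Coefficients of the first fundamental form: E = 144*u^2 + 1, F = 120*u*v, G = 100*v^2 + 1.
Coefficients of the second fundamental form: L = 12/sqrt(144*u^2 + 100*v^2 + 1), M = 0, N = 10/sqrt(144*u^2 + 100*v^2 + 1).
Assemble K = (LN − M²)/(EG − F²) = 120/(20736*u^4 + 28800*u^2*v^2 + 288*u^2 + 10000*v^4 + 200*v^2 + 1). At (u, v) = (3, -3): K = 120/4826809.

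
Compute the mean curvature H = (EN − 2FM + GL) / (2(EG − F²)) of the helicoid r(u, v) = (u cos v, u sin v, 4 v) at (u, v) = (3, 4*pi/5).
H = 0

With E = 1, F = 0, G = u^2 + 16, L = 0, M = -4/sqrt(u^2 + 16), N = 0, assemble
  H = (EN − 2FM + GL) / (2(EG − F²)) = 0.
At (u, v) = (3, 4*pi/5): H = 0.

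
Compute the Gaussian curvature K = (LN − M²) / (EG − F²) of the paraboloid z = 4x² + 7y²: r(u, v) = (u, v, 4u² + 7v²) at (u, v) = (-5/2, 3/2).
K = 28/177241

Coefficients of the first fundamental form: E = 64*u^2 + 1, F = 112*u*v, G = 196*v^2 + 1.
Coefficients of the second fundamental form: L = 8/sqrt(64*u^2 + 196*v^2 + 1), M = 0, N = 14/sqrt(64*u^2 + 196*v^2 + 1).
Assemble K = (LN − M²)/(EG − F²) = 112/(4096*u^4 + 25088*u^2*v^2 + 128*u^2 + 38416*v^4 + 392*v^2 + 1). At (u, v) = (-5/2, 3/2): K = 28/177241.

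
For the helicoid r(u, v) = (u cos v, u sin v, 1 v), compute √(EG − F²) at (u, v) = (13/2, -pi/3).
√(EG − F²)|_{(13/2, -pi/3)} = sqrt(173)/2

E = 1, F = 0, G = u^2 + 1; EG − F² = u^2 + 1; √(EG − F²) = sqrt(u^2 + 1). At the given point: sqrt(173)/2.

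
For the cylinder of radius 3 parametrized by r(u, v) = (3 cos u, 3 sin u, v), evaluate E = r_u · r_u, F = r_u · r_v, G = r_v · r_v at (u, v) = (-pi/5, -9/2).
E = 9;  F = 0;  G = 1

Partials: r_u = (-3*sin(u), 3*cos(u), 0), r_v = (0, 0, 1). As functions of (u, v):
  E = r_u · r_u = 9,
  F = r_u · r_v = 0,
  G = r_v · r_v = 1.
Evaluating at (u, v) = (-pi/5, -9/2): E = 9, F = 0, G = 1.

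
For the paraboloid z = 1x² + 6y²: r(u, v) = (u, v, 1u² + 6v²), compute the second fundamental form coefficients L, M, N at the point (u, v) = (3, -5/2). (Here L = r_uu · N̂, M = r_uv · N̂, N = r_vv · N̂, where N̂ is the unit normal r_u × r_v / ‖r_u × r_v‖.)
L = 2*sqrt(937)/937;  M = 0;  N = 12*sqrt(937)/937

Compute the unit normal N̂(u, v) = (-2*u/sqrt(4*u^2 + 144*v^2 + 1), -12*v/sqrt(4*u^2 + 144*v^2 + 1), 1/sqrt(4*u^2 + 144*v^2 + 1)), and the second partials r_uu, r_uv, r_vv. Take dot products:
  L(u, v) = r_uu · N̂ = 2/sqrt(4*u^2 + 144*v^2 + 1),
  M(u, v) = r_uv · N̂ = 0,
  N(u, v) = r_vv · N̂ = 12/sqrt(4*u^2 + 144*v^2 + 1).
Evaluating at (u, v) = (3, -5/2):
  L = 2*sqrt(937)/937, M = 0, N = 12*sqrt(937)/937.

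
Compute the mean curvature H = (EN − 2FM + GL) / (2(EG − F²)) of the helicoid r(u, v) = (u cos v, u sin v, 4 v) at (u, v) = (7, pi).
H = 0

With E = 1, F = 0, G = u^2 + 16, L = 0, M = -4/sqrt(u^2 + 16), N = 0, assemble
  H = (EN − 2FM + GL) / (2(EG − F²)) = 0.
At (u, v) = (7, pi): H = 0.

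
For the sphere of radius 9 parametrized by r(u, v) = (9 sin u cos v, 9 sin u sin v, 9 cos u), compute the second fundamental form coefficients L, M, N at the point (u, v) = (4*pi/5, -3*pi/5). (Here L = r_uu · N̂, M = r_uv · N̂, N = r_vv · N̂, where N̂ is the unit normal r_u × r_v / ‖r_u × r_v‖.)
L = -9;  M = 0;  N = -45/8 + 9*sqrt(5)/8

Compute the unit normal N̂(u, v) = (sin(u)^2*cos(v)/Abs(sin(u)), sin(u)^2*sin(v)/Abs(sin(u)), sin(2*u)/(2*Abs(sin(u)))), and the second partials r_uu, r_uv, r_vv. Take dot products:
  L(u, v) = r_uu · N̂ = -9*sin(u)/Abs(sin(u)),
  M(u, v) = r_uv · N̂ = 0,
  N(u, v) = r_vv · N̂ = -9*sin(u)^3/Abs(sin(u)).
Evaluating at (u, v) = (4*pi/5, -3*pi/5):
  L = -9, M = 0, N = -45/8 + 9*sqrt(5)/8.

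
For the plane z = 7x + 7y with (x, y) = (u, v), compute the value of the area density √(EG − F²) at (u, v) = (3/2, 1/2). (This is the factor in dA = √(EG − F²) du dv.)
√(EG − F²)|_{(3/2, 1/2)} = 3*sqrt(11)

E = 50, F = 49, G = 50, so EG − F² = 99. Taking the positive square root: √(EG − F²) = 3*sqrt(11). At (u, v) = (3/2, 1/2): 3*sqrt(11).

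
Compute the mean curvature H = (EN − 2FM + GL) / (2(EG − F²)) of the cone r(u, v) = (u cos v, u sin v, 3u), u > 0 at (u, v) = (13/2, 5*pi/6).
H = 3*sqrt(10)/130

With E = 10, F = 0, G = u^2, L = 0, M = 0, N = 3*sqrt(10)*u^2/(10*Abs(u)), assemble
  H = (EN − 2FM + GL) / (2(EG − F²)) = 3*sqrt(10)/(20*Abs(u)).
At (u, v) = (13/2, 5*pi/6): H = 3*sqrt(10)/130.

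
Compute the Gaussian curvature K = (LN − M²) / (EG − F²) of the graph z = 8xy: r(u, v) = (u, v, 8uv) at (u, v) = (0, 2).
K = -64/66049

Coefficients of the first fundamental form: E = 64*v^2 + 1, F = 64*u*v, G = 64*u^2 + 1.
Coefficients of the second fundamental form: L = 0, M = 8/sqrt(64*u^2 + 64*v^2 + 1), N = 0.
Assemble K = (LN − M²)/(EG − F²) = -64/(4096*u^4 + 8192*u^2*v^2 + 128*u^2 + 4096*v^4 + 128*v^2 + 1). At (u, v) = (0, 2): K = -64/66049.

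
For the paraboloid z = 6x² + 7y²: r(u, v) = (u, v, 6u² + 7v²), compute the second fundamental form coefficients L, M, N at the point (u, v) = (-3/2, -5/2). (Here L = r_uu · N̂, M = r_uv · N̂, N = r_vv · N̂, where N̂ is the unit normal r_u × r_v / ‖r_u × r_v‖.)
L = 6*sqrt(62)/155;  M = 0;  N = 7*sqrt(62)/155

Compute the unit normal N̂(u, v) = (-12*u/sqrt(144*u^2 + 196*v^2 + 1), -14*v/sqrt(144*u^2 + 196*v^2 + 1), 1/sqrt(144*u^2 + 196*v^2 + 1)), and the second partials r_uu, r_uv, r_vv. Take dot products:
  L(u, v) = r_uu · N̂ = 12/sqrt(144*u^2 + 196*v^2 + 1),
  M(u, v) = r_uv · N̂ = 0,
  N(u, v) = r_vv · N̂ = 14/sqrt(144*u^2 + 196*v^2 + 1).
Evaluating at (u, v) = (-3/2, -5/2):
  L = 6*sqrt(62)/155, M = 0, N = 7*sqrt(62)/155.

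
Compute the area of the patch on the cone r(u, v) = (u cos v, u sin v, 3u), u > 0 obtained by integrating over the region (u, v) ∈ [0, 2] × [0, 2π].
Area = 4*sqrt(10)*pi

Area = ∫∫ √(EG − F²) du dv with √(EG − F²) = sqrt(10)*Abs(u). Integrating over [0, 2] × [0, 2π] gives 4*sqrt(10)*pi.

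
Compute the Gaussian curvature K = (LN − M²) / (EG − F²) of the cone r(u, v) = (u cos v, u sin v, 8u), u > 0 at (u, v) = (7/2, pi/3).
K = 0

Coefficients of the first fundamental form: E = 65, F = 0, G = u^2.
Coefficients of the second fundamental form: L = 0, M = 0, N = 8*sqrt(65)*u^2/(65*Abs(u)).
Assemble K = (LN − M²)/(EG − F²) = 0. At (u, v) = (7/2, pi/3): K = 0.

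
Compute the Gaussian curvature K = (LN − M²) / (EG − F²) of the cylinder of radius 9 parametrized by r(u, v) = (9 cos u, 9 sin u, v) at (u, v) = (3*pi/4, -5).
K = 0

Coefficients of the first fundamental form: E = 81, F = 0, G = 1.
Coefficients of the second fundamental form: L = -9, M = 0, N = 0.
Assemble K = (LN − M²)/(EG − F²) = 0. At (u, v) = (3*pi/4, -5): K = 0.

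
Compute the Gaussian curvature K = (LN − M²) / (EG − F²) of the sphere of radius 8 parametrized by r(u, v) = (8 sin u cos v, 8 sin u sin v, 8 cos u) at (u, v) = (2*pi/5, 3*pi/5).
K = 1/64

Coefficients of the first fundamental form: E = 64, F = 0, G = 64*sin(u)^2.
Coefficients of the second fundamental form: L = -8*sin(u)/Abs(sin(u)), M = 0, N = -8*sin(u)^3/Abs(sin(u)).
Assemble K = (LN − M²)/(EG − F²) = 1/64. At (u, v) = (2*pi/5, 3*pi/5): K = 1/64.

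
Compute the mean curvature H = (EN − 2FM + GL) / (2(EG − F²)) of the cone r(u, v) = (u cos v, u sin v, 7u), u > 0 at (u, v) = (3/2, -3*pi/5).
H = 7*sqrt(2)/30

With E = 50, F = 0, G = u^2, L = 0, M = 0, N = 7*sqrt(2)*u^2/(10*Abs(u)), assemble
  H = (EN − 2FM + GL) / (2(EG − F²)) = 7*sqrt(2)/(20*Abs(u)).
At (u, v) = (3/2, -3*pi/5): H = 7*sqrt(2)/30.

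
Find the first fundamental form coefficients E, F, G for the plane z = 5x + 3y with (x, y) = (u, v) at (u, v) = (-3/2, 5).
E = 26;  F = 15;  G = 10

Partials: r_u = (1, 0, 5), r_v = (0, 1, 3). As functions of (u, v):
  E = r_u · r_u = 26,
  F = r_u · r_v = 15,
  G = r_v · r_v = 10.
Evaluating at (u, v) = (-3/2, 5): E = 26, F = 15, G = 10.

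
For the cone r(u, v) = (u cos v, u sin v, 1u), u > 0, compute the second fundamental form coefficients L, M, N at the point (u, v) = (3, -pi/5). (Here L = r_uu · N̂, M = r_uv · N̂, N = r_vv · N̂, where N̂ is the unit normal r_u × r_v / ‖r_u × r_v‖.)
L = 0;  M = 0;  N = 3*sqrt(2)/2

Compute the unit normal N̂(u, v) = (-sqrt(2)*u*cos(v)/(2*Abs(u)), -sqrt(2)*u*sin(v)/(2*Abs(u)), sqrt(2)*u/(2*Abs(u))), and the second partials r_uu, r_uv, r_vv. Take dot products:
  L(u, v) = r_uu · N̂ = 0,
  M(u, v) = r_uv · N̂ = 0,
  N(u, v) = r_vv · N̂ = sqrt(2)*u^2/(2*Abs(u)).
Evaluating at (u, v) = (3, -pi/5):
  L = 0, M = 0, N = 3*sqrt(2)/2.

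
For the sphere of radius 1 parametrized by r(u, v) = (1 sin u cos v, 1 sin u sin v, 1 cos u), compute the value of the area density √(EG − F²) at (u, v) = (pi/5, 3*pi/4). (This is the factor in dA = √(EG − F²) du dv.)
√(EG − F²)|_{(pi/5, 3*pi/4)} = sqrt(10 - 2*sqrt(5))/4

E = 1, F = 0, G = sin(u)^2, so EG − F² = sin(u)^2. Taking the positive square root: √(EG − F²) = Abs(sin(u)). At (u, v) = (pi/5, 3*pi/4): sqrt(10 - 2*sqrt(5))/4.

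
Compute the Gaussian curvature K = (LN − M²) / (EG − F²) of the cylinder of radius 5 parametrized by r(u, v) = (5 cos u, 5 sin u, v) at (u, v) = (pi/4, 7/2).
K = 0

Coefficients of the first fundamental form: E = 25, F = 0, G = 1.
Coefficients of the second fundamental form: L = -5, M = 0, N = 0.
Assemble K = (LN − M²)/(EG − F²) = 0. At (u, v) = (pi/4, 7/2): K = 0.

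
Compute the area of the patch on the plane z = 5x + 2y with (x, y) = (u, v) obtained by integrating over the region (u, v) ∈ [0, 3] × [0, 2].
Area = 6*sqrt(30)

Area = ∫∫ √(EG − F²) du dv with √(EG − F²) = sqrt(30). Integrating over [0, 3] × [0, 2] gives 6*sqrt(30).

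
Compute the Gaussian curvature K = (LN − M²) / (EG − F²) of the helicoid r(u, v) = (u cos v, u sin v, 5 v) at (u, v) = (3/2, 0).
K = -400/11881

Coefficients of the first fundamental form: E = 1, F = 0, G = u^2 + 25.
Coefficients of the second fundamental form: L = 0, M = -5/sqrt(u^2 + 25), N = 0.
Assemble K = (LN − M²)/(EG − F²) = -25/(u^2 + 25)^2. At (u, v) = (3/2, 0): K = -400/11881.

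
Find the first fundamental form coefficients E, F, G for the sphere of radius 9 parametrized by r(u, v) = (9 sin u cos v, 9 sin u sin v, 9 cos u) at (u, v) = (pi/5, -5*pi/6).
E = 81;  F = 0;  G = 405/8 - 81*sqrt(5)/8

Partials: r_u = (9*cos(u)*cos(v), 9*sin(v)*cos(u), -9*sin(u)), r_v = (-9*sin(u)*sin(v), 9*sin(u)*cos(v), 0). As functions of (u, v):
  E = r_u · r_u = 81,
  F = r_u · r_v = 0,
  G = r_v · r_v = 81*sin(u)^2.
Evaluating at (u, v) = (pi/5, -5*pi/6): E = 81, F = 0, G = 405/8 - 81*sqrt(5)/8.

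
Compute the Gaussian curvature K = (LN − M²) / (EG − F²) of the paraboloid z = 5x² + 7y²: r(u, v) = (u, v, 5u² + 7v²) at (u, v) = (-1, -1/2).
K = 7/1125

Coefficients of the first fundamental form: E = 100*u^2 + 1, F = 140*u*v, G = 196*v^2 + 1.
Coefficients of the second fundamental form: L = 10/sqrt(100*u^2 + 196*v^2 + 1), M = 0, N = 14/sqrt(100*u^2 + 196*v^2 + 1).
Assemble K = (LN − M²)/(EG − F²) = 140/(10000*u^4 + 39200*u^2*v^2 + 200*u^2 + 38416*v^4 + 392*v^2 + 1). At (u, v) = (-1, -1/2): K = 7/1125.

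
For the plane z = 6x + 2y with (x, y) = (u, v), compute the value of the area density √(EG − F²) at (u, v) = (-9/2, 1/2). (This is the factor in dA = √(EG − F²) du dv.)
√(EG − F²)|_{(-9/2, 1/2)} = sqrt(41)

E = 37, F = 12, G = 5, so EG − F² = 41. Taking the positive square root: √(EG − F²) = sqrt(41). At (u, v) = (-9/2, 1/2): sqrt(41).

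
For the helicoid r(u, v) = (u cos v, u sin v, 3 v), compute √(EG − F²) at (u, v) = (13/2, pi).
√(EG − F²)|_{(13/2, pi)} = sqrt(205)/2

E = 1, F = 0, G = u^2 + 9; EG − F² = u^2 + 9; √(EG − F²) = sqrt(u^2 + 9). At the given point: sqrt(205)/2.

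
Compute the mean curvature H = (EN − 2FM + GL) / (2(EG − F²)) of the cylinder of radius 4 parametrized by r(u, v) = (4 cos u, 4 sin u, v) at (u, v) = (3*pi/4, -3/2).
H = -1/8

With E = 16, F = 0, G = 1, L = -4, M = 0, N = 0, assemble
  H = (EN − 2FM + GL) / (2(EG − F²)) = -1/8.
At (u, v) = (3*pi/4, -3/2): H = -1/8.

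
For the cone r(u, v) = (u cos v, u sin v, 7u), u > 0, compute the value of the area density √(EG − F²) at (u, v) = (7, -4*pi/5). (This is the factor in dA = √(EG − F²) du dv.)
√(EG − F²)|_{(7, -4*pi/5)} = 35*sqrt(2)

E = 50, F = 0, G = u^2, so EG − F² = 50*u^2. Taking the positive square root: √(EG − F²) = 5*sqrt(2)*Abs(u). At (u, v) = (7, -4*pi/5): 35*sqrt(2).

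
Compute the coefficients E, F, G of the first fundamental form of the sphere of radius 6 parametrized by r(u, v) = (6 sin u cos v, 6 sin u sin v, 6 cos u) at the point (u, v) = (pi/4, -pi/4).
E = 36;  F = 0;  G = 18

Partials: r_u = (6*cos(u)*cos(v), 6*sin(v)*cos(u), -6*sin(u)), r_v = (-6*sin(u)*sin(v), 6*sin(u)*cos(v), 0). As functions of (u, v):
  E = r_u · r_u = 36,
  F = r_u · r_v = 0,
  G = r_v · r_v = 36*sin(u)^2.
Evaluating at (u, v) = (pi/4, -pi/4): E = 36, F = 0, G = 18.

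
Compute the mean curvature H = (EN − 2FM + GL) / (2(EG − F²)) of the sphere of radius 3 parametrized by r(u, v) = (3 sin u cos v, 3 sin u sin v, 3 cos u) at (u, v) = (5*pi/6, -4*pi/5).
H = -1/3

With E = 9, F = 0, G = 9*sin(u)^2, L = -3*sin(u)/Abs(sin(u)), M = 0, N = -3*sin(u)^3/Abs(sin(u)), assemble
  H = (EN − 2FM + GL) / (2(EG − F²)) = -sin(u)/(3*Abs(sin(u))).
At (u, v) = (5*pi/6, -4*pi/5): H = -1/3.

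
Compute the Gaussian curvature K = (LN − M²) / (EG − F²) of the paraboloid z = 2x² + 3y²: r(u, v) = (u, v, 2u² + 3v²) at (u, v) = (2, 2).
K = 24/43681

Coefficients of the first fundamental form: E = 16*u^2 + 1, F = 24*u*v, G = 36*v^2 + 1.
Coefficients of the second fundamental form: L = 4/sqrt(16*u^2 + 36*v^2 + 1), M = 0, N = 6/sqrt(16*u^2 + 36*v^2 + 1).
Assemble K = (LN − M²)/(EG − F²) = 24/(256*u^4 + 1152*u^2*v^2 + 32*u^2 + 1296*v^4 + 72*v^2 + 1). At (u, v) = (2, 2): K = 24/43681.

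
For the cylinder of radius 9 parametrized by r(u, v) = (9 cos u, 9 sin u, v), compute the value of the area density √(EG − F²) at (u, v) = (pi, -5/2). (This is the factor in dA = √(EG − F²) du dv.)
√(EG − F²)|_{(pi, -5/2)} = 9

E = 81, F = 0, G = 1, so EG − F² = 81. Taking the positive square root: √(EG − F²) = 9. At (u, v) = (pi, -5/2): 9.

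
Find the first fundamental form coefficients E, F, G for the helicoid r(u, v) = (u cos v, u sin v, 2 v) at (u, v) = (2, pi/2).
E = 1;  F = 0;  G = 8

Partials: r_u = (cos(v), sin(v), 0), r_v = (-u*sin(v), u*cos(v), 2). As functions of (u, v):
  E = r_u · r_u = 1,
  F = r_u · r_v = 0,
  G = r_v · r_v = u^2 + 4.
Evaluating at (u, v) = (2, pi/2): E = 1, F = 0, G = 8.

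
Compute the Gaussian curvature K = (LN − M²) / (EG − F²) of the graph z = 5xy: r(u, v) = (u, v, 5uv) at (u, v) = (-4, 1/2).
K = -400/2653641

Coefficients of the first fundamental form: E = 25*v^2 + 1, F = 25*u*v, G = 25*u^2 + 1.
Coefficients of the second fundamental form: L = 0, M = 5/sqrt(25*u^2 + 25*v^2 + 1), N = 0.
Assemble K = (LN − M²)/(EG − F²) = -25/(625*u^4 + 1250*u^2*v^2 + 50*u^2 + 625*v^4 + 50*v^2 + 1). At (u, v) = (-4, 1/2): K = -400/2653641.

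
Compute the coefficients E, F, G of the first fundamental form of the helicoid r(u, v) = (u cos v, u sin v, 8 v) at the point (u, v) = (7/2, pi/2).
E = 1;  F = 0;  G = 305/4

Partials: r_u = (cos(v), sin(v), 0), r_v = (-u*sin(v), u*cos(v), 8). As functions of (u, v):
  E = r_u · r_u = 1,
  F = r_u · r_v = 0,
  G = r_v · r_v = u^2 + 64.
Evaluating at (u, v) = (7/2, pi/2): E = 1, F = 0, G = 305/4.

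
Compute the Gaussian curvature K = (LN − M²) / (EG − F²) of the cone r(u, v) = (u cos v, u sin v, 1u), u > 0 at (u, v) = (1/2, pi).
K = 0

Coefficients of the first fundamental form: E = 2, F = 0, G = u^2.
Coefficients of the second fundamental form: L = 0, M = 0, N = sqrt(2)*u^2/(2*Abs(u)).
Assemble K = (LN − M²)/(EG − F²) = 0. At (u, v) = (1/2, pi): K = 0.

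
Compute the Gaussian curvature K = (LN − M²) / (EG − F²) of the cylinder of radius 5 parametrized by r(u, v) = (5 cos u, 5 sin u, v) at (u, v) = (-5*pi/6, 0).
K = 0

Coefficients of the first fundamental form: E = 25, F = 0, G = 1.
Coefficients of the second fundamental form: L = -5, M = 0, N = 0.
Assemble K = (LN − M²)/(EG − F²) = 0. At (u, v) = (-5*pi/6, 0): K = 0.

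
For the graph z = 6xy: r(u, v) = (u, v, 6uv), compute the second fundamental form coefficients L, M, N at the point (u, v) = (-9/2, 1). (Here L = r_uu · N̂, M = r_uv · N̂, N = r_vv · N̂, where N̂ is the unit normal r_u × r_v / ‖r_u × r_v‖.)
L = 0;  M = 3*sqrt(766)/383;  N = 0

Compute the unit normal N̂(u, v) = (-6*v/sqrt(36*u^2 + 36*v^2 + 1), -6*u/sqrt(36*u^2 + 36*v^2 + 1), 1/sqrt(36*u^2 + 36*v^2 + 1)), and the second partials r_uu, r_uv, r_vv. Take dot products:
  L(u, v) = r_uu · N̂ = 0,
  M(u, v) = r_uv · N̂ = 6/sqrt(36*u^2 + 36*v^2 + 1),
  N(u, v) = r_vv · N̂ = 0.
Evaluating at (u, v) = (-9/2, 1):
  L = 0, M = 3*sqrt(766)/383, N = 0.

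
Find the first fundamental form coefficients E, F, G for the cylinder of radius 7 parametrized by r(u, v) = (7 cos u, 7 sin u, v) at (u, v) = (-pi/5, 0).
E = 49;  F = 0;  G = 1

Partials: r_u = (-7*sin(u), 7*cos(u), 0), r_v = (0, 0, 1). As functions of (u, v):
  E = r_u · r_u = 49,
  F = r_u · r_v = 0,
  G = r_v · r_v = 1.
Evaluating at (u, v) = (-pi/5, 0): E = 49, F = 0, G = 1.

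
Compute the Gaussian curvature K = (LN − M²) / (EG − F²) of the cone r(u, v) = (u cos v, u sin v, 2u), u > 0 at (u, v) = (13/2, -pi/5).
K = 0

Coefficients of the first fundamental form: E = 5, F = 0, G = u^2.
Coefficients of the second fundamental form: L = 0, M = 0, N = 2*sqrt(5)*u^2/(5*Abs(u)).
Assemble K = (LN − M²)/(EG − F²) = 0. At (u, v) = (13/2, -pi/5): K = 0.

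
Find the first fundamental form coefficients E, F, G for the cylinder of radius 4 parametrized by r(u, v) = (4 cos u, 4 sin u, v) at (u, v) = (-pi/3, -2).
E = 16;  F = 0;  G = 1

Partials: r_u = (-4*sin(u), 4*cos(u), 0), r_v = (0, 0, 1). As functions of (u, v):
  E = r_u · r_u = 16,
  F = r_u · r_v = 0,
  G = r_v · r_v = 1.
Evaluating at (u, v) = (-pi/3, -2): E = 16, F = 0, G = 1.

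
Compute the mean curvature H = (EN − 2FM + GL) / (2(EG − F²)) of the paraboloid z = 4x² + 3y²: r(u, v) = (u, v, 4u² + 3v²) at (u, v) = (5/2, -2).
H = 1783*sqrt(545)/297025

With E = 64*u^2 + 1, F = 48*u*v, G = 36*v^2 + 1, L = 8/sqrt(64*u^2 + 36*v^2 + 1), M = 0, N = 6/sqrt(64*u^2 + 36*v^2 + 1), assemble
  H = (EN − 2FM + GL) / (2(EG − F²)) = (192*u^2 + 144*v^2 + 7)/(64*u^2 + 36*v^2 + 1)^(3/2).
At (u, v) = (5/2, -2): H = 1783*sqrt(545)/297025.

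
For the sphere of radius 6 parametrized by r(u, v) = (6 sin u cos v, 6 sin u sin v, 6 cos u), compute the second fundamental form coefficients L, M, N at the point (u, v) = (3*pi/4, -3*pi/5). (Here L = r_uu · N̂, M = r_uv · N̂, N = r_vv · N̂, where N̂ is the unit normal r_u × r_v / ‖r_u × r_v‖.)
L = -6;  M = 0;  N = -3

Compute the unit normal N̂(u, v) = (sin(u)^2*cos(v)/Abs(sin(u)), sin(u)^2*sin(v)/Abs(sin(u)), sin(2*u)/(2*Abs(sin(u)))), and the second partials r_uu, r_uv, r_vv. Take dot products:
  L(u, v) = r_uu · N̂ = -6*sin(u)/Abs(sin(u)),
  M(u, v) = r_uv · N̂ = 0,
  N(u, v) = r_vv · N̂ = -6*sin(u)^3/Abs(sin(u)).
Evaluating at (u, v) = (3*pi/4, -3*pi/5):
  L = -6, M = 0, N = -3.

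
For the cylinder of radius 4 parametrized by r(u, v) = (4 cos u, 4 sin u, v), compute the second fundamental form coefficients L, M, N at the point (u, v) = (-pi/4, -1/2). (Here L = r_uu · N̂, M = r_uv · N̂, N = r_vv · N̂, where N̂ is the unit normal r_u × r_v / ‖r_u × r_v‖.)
L = -4;  M = 0;  N = 0

Compute the unit normal N̂(u, v) = (cos(u), sin(u), 0), and the second partials r_uu, r_uv, r_vv. Take dot products:
  L(u, v) = r_uu · N̂ = -4,
  M(u, v) = r_uv · N̂ = 0,
  N(u, v) = r_vv · N̂ = 0.
Evaluating at (u, v) = (-pi/4, -1/2):
  L = -4, M = 0, N = 0.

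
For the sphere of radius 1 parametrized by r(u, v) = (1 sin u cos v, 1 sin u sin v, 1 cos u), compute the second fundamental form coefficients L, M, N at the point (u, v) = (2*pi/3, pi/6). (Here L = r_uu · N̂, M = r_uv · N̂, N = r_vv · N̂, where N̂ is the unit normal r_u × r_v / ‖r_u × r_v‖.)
L = -1;  M = 0;  N = -3/4

Compute the unit normal N̂(u, v) = (sin(u)^2*cos(v)/Abs(sin(u)), sin(u)^2*sin(v)/Abs(sin(u)), sin(2*u)/(2*Abs(sin(u)))), and the second partials r_uu, r_uv, r_vv. Take dot products:
  L(u, v) = r_uu · N̂ = -sin(u)/Abs(sin(u)),
  M(u, v) = r_uv · N̂ = 0,
  N(u, v) = r_vv · N̂ = -sin(u)^3/Abs(sin(u)).
Evaluating at (u, v) = (2*pi/3, pi/6):
  L = -1, M = 0, N = -3/4.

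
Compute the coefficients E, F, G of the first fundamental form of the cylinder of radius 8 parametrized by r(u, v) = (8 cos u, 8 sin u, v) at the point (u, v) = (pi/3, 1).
E = 64;  F = 0;  G = 1

Partials: r_u = (-8*sin(u), 8*cos(u), 0), r_v = (0, 0, 1). As functions of (u, v):
  E = r_u · r_u = 64,
  F = r_u · r_v = 0,
  G = r_v · r_v = 1.
Evaluating at (u, v) = (pi/3, 1): E = 64, F = 0, G = 1.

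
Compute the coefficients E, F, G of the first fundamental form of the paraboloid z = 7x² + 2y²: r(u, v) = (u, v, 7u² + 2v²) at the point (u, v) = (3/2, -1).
E = 442;  F = -84;  G = 17

Partials: r_u = (1, 0, 14*u), r_v = (0, 1, 4*v). As functions of (u, v):
  E = r_u · r_u = 196*u^2 + 1,
  F = r_u · r_v = 56*u*v,
  G = r_v · r_v = 16*v^2 + 1.
Evaluating at (u, v) = (3/2, -1): E = 442, F = -84, G = 17.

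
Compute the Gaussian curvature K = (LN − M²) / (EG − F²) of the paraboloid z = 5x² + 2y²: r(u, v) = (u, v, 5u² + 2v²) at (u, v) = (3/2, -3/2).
K = 10/17161

Coefficients of the first fundamental form: E = 100*u^2 + 1, F = 40*u*v, G = 16*v^2 + 1.
Coefficients of the second fundamental form: L = 10/sqrt(100*u^2 + 16*v^2 + 1), M = 0, N = 4/sqrt(100*u^2 + 16*v^2 + 1).
Assemble K = (LN − M²)/(EG − F²) = 40/(10000*u^4 + 3200*u^2*v^2 + 200*u^2 + 256*v^4 + 32*v^2 + 1). At (u, v) = (3/2, -3/2): K = 10/17161.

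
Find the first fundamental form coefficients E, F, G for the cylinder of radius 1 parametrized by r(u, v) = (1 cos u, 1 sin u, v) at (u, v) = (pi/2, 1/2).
E = 1;  F = 0;  G = 1

Partials: r_u = (-sin(u), cos(u), 0), r_v = (0, 0, 1). As functions of (u, v):
  E = r_u · r_u = 1,
  F = r_u · r_v = 0,
  G = r_v · r_v = 1.
Evaluating at (u, v) = (pi/2, 1/2): E = 1, F = 0, G = 1.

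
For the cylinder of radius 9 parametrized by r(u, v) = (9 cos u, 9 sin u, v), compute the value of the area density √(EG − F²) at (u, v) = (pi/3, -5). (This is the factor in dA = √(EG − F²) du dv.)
√(EG − F²)|_{(pi/3, -5)} = 9

E = 81, F = 0, G = 1, so EG − F² = 81. Taking the positive square root: √(EG − F²) = 9. At (u, v) = (pi/3, -5): 9.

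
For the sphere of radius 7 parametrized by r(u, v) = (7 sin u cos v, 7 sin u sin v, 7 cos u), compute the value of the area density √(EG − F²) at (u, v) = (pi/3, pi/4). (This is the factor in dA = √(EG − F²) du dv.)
√(EG − F²)|_{(pi/3, pi/4)} = 49*sqrt(3)/2

E = 49, F = 0, G = 49*sin(u)^2, so EG − F² = 2401*sin(u)^2. Taking the positive square root: √(EG − F²) = 49*Abs(sin(u)). At (u, v) = (pi/3, pi/4): 49*sqrt(3)/2.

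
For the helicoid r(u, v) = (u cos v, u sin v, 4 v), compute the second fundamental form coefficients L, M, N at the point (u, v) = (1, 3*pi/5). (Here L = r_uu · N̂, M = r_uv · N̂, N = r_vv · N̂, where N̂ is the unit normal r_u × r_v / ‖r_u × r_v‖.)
L = 0;  M = -4*sqrt(17)/17;  N = 0

Compute the unit normal N̂(u, v) = (4*sin(v)/sqrt(u^2 + 16), -4*cos(v)/sqrt(u^2 + 16), u/sqrt(u^2 + 16)), and the second partials r_uu, r_uv, r_vv. Take dot products:
  L(u, v) = r_uu · N̂ = 0,
  M(u, v) = r_uv · N̂ = -4/sqrt(u^2 + 16),
  N(u, v) = r_vv · N̂ = 0.
Evaluating at (u, v) = (1, 3*pi/5):
  L = 0, M = -4*sqrt(17)/17, N = 0.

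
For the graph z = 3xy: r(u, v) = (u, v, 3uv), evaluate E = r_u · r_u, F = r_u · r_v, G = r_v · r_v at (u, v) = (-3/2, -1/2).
E = 13/4;  F = 27/4;  G = 85/4

Partials: r_u = (1, 0, 3*v), r_v = (0, 1, 3*u). As functions of (u, v):
  E = r_u · r_u = 9*v^2 + 1,
  F = r_u · r_v = 9*u*v,
  G = r_v · r_v = 9*u^2 + 1.
Evaluating at (u, v) = (-3/2, -1/2): E = 13/4, F = 27/4, G = 85/4.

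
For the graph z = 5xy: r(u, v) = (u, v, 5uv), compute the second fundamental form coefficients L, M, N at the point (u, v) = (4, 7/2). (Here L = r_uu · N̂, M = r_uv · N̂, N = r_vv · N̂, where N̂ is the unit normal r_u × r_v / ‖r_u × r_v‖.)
L = 0;  M = 10*sqrt(2829)/2829;  N = 0

Compute the unit normal N̂(u, v) = (-5*v/sqrt(25*u^2 + 25*v^2 + 1), -5*u/sqrt(25*u^2 + 25*v^2 + 1), 1/sqrt(25*u^2 + 25*v^2 + 1)), and the second partials r_uu, r_uv, r_vv. Take dot products:
  L(u, v) = r_uu · N̂ = 0,
  M(u, v) = r_uv · N̂ = 5/sqrt(25*u^2 + 25*v^2 + 1),
  N(u, v) = r_vv · N̂ = 0.
Evaluating at (u, v) = (4, 7/2):
  L = 0, M = 10*sqrt(2829)/2829, N = 0.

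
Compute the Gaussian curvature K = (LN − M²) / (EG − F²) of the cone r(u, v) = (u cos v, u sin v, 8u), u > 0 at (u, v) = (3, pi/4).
K = 0

Coefficients of the first fundamental form: E = 65, F = 0, G = u^2.
Coefficients of the second fundamental form: L = 0, M = 0, N = 8*sqrt(65)*u^2/(65*Abs(u)).
Assemble K = (LN − M²)/(EG − F²) = 0. At (u, v) = (3, pi/4): K = 0.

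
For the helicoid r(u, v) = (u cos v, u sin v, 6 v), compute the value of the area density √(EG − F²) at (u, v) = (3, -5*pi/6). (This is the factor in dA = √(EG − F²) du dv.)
√(EG − F²)|_{(3, -5*pi/6)} = 3*sqrt(5)

E = 1, F = 0, G = u^2 + 36, so EG − F² = u^2 + 36. Taking the positive square root: √(EG − F²) = sqrt(u^2 + 36). At (u, v) = (3, -5*pi/6): 3*sqrt(5).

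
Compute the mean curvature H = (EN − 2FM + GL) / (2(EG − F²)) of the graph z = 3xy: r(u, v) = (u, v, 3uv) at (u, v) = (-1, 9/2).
H = 972*sqrt(769)/591361

With E = 9*v^2 + 1, F = 9*u*v, G = 9*u^2 + 1, L = 0, M = 3/sqrt(9*u^2 + 9*v^2 + 1), N = 0, assemble
  H = (EN − 2FM + GL) / (2(EG − F²)) = -27*u*v/(9*u^2 + 9*v^2 + 1)^(3/2).
At (u, v) = (-1, 9/2): H = 972*sqrt(769)/591361.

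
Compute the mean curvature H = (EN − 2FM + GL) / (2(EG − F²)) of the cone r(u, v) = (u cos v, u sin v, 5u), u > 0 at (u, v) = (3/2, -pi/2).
H = 5*sqrt(26)/78

With E = 26, F = 0, G = u^2, L = 0, M = 0, N = 5*sqrt(26)*u^2/(26*Abs(u)), assemble
  H = (EN − 2FM + GL) / (2(EG − F²)) = 5*sqrt(26)/(52*Abs(u)).
At (u, v) = (3/2, -pi/2): H = 5*sqrt(26)/78.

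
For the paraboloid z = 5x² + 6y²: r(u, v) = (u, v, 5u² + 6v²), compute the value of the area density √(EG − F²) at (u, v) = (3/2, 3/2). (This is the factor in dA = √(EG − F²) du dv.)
√(EG − F²)|_{(3/2, 3/2)} = 5*sqrt(22)

E = 100*u^2 + 1, F = 120*u*v, G = 144*v^2 + 1, so EG − F² = 100*u^2 + 144*v^2 + 1. Taking the positive square root: √(EG − F²) = sqrt(100*u^2 + 144*v^2 + 1). At (u, v) = (3/2, 3/2): 5*sqrt(22).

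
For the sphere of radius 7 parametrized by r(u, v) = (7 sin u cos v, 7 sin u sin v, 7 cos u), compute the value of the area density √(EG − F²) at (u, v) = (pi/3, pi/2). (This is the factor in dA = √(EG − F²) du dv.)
√(EG − F²)|_{(pi/3, pi/2)} = 49*sqrt(3)/2

E = 49, F = 0, G = 49*sin(u)^2, so EG − F² = 2401*sin(u)^2. Taking the positive square root: √(EG − F²) = 49*Abs(sin(u)). At (u, v) = (pi/3, pi/2): 49*sqrt(3)/2.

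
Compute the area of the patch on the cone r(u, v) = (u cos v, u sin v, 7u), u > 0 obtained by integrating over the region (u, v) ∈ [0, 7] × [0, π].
Area = 245*sqrt(2)*pi/2

Area = ∫∫ √(EG − F²) du dv with √(EG − F²) = 5*sqrt(2)*Abs(u). Integrating over [0, 7] × [0, π] gives 245*sqrt(2)*pi/2.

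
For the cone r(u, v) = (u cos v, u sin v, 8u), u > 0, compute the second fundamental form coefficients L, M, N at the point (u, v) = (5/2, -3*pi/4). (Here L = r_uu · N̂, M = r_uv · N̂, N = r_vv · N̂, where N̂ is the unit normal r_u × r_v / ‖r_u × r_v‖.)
L = 0;  M = 0;  N = 4*sqrt(65)/13

Compute the unit normal N̂(u, v) = (-8*sqrt(65)*u*cos(v)/(65*Abs(u)), -8*sqrt(65)*u*sin(v)/(65*Abs(u)), sqrt(65)*u/(65*Abs(u))), and the second partials r_uu, r_uv, r_vv. Take dot products:
  L(u, v) = r_uu · N̂ = 0,
  M(u, v) = r_uv · N̂ = 0,
  N(u, v) = r_vv · N̂ = 8*sqrt(65)*u^2/(65*Abs(u)).
Evaluating at (u, v) = (5/2, -3*pi/4):
  L = 0, M = 0, N = 4*sqrt(65)/13.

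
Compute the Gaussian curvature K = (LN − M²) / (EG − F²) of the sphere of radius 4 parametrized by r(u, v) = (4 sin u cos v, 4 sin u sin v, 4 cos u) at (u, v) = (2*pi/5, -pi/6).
K = 1/16

Coefficients of the first fundamental form: E = 16, F = 0, G = 16*sin(u)^2.
Coefficients of the second fundamental form: L = -4*sin(u)/Abs(sin(u)), M = 0, N = -4*sin(u)^3/Abs(sin(u)).
Assemble K = (LN − M²)/(EG − F²) = 1/16. At (u, v) = (2*pi/5, -pi/6): K = 1/16.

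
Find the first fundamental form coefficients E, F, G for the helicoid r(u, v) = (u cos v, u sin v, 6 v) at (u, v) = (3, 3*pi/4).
E = 1;  F = 0;  G = 45

Partials: r_u = (cos(v), sin(v), 0), r_v = (-u*sin(v), u*cos(v), 6). As functions of (u, v):
  E = r_u · r_u = 1,
  F = r_u · r_v = 0,
  G = r_v · r_v = u^2 + 36.
Evaluating at (u, v) = (3, 3*pi/4): E = 1, F = 0, G = 45.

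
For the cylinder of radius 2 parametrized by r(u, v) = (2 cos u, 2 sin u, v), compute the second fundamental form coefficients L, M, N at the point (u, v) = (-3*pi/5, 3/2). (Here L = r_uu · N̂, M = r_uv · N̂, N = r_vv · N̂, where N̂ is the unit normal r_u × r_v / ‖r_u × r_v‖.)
L = -2;  M = 0;  N = 0

Compute the unit normal N̂(u, v) = (cos(u), sin(u), 0), and the second partials r_uu, r_uv, r_vv. Take dot products:
  L(u, v) = r_uu · N̂ = -2,
  M(u, v) = r_uv · N̂ = 0,
  N(u, v) = r_vv · N̂ = 0.
Evaluating at (u, v) = (-3*pi/5, 3/2):
  L = -2, M = 0, N = 0.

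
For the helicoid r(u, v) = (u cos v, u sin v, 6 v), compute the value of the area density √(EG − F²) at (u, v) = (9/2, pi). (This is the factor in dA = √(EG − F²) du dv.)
√(EG − F²)|_{(9/2, pi)} = 15/2

E = 1, F = 0, G = u^2 + 36, so EG − F² = u^2 + 36. Taking the positive square root: √(EG − F²) = sqrt(u^2 + 36). At (u, v) = (9/2, pi): 15/2.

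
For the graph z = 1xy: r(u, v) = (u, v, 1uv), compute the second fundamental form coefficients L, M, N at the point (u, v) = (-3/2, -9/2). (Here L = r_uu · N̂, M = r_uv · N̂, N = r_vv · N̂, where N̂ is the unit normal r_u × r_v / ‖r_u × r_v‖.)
L = 0;  M = sqrt(94)/47;  N = 0

Compute the unit normal N̂(u, v) = (-v/sqrt(u^2 + v^2 + 1), -u/sqrt(u^2 + v^2 + 1), 1/sqrt(u^2 + v^2 + 1)), and the second partials r_uu, r_uv, r_vv. Take dot products:
  L(u, v) = r_uu · N̂ = 0,
  M(u, v) = r_uv · N̂ = 1/sqrt(u^2 + v^2 + 1),
  N(u, v) = r_vv · N̂ = 0.
Evaluating at (u, v) = (-3/2, -9/2):
  L = 0, M = sqrt(94)/47, N = 0.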